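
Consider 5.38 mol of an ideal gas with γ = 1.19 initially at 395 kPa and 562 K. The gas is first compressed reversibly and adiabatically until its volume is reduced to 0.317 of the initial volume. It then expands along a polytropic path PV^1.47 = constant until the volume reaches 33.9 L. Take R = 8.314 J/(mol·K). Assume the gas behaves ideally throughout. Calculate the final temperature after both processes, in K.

548 K

V₁ = nRT₁/P₁ = 5.38×8.314×562/395 = 63.6 L.
Step 1 — Adiabatic: TV^(γ−1) = const ⇒ T₂ = 562×(3.15)^0.190 = 699 K; PV^γ = const ⇒ P₂ = 1550 kPa.
ΔU = nCvΔT = 5.38×43.8×(699−562) = 32300 J.
Q = 0 for an adiabatic process, so W = −ΔU = -32300 J.
State after step 1: P = 1550 kPa, V = 20.2 L, T = 699 K.
Step 2 — Polytropic n=1.47: T₂ = T₁(V₁/V₂)^(n−1) = 699×(0.595)^0.47 = 548 K; P₂ = P₁(V₁/V₂)^n = 723 kPa.
W = (P₁V₁−P₂V₂)/(n−1) = (1550×20.2−723×33.9)/0.47 = 14400 J.
ΔU = nCvΔT = 5.38×43.8×(548−699) = -35600 J.
Q = ΔU + W = -21200 J.
Net over both steps: W = -17900 J, Q = -21200 J, ΔU = -3350 J.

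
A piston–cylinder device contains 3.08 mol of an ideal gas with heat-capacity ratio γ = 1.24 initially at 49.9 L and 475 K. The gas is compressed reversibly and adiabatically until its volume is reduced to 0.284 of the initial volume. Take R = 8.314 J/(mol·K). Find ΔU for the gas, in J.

P₁ = nRT₁/V₁ = 3.08×8.314×475/49.9 = 244 kPa.
Adiabatic: TV^(γ−1) = const ⇒ T₂ = 475×(3.52)^0.240 = 643 K; PV^γ = const ⇒ P₂ = 1160 kPa.
For an ideal gas ΔU = nCvΔT with Cv = R/(γ−1) = 34.6 J/(mol·K).
ΔU = 3.08×34.6×(643−475) = 17900 J.

17900 J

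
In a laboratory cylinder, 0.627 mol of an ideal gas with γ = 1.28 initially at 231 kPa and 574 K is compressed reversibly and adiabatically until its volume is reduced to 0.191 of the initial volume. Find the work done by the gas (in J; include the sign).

V₁ = nRT₁/P₁ = 0.627×8.314×574/231 = 13.0 L.
Adiabatic: TV^(γ−1) = const ⇒ T₂ = 574×(5.24)^0.280 = 912 K; PV^γ = const ⇒ P₂ = 1920 kPa.
ΔU = nCvΔT = 0.627×29.7×(912−574) = 6300 J.
Q = 0 for an adiabatic process, so W = −ΔU = -6300 J.

-6300 J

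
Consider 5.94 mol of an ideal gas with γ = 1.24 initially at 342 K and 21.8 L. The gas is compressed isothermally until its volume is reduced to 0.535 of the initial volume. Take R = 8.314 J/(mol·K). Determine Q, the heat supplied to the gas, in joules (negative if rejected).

-10600 J

P₁ = nRT₁/V₁ = 5.94×8.314×342/21.8 = 775 kPa.
Isothermal: T stays 342 K; PV = const ⇒ V₂ = 11.7 L, P₂ = 1450 kPa.
ΔU = 0 (ideal gas, T constant).
W = nRT ln(V₂/V₁) = 5.94×8.314×342×ln(0.535) = -10600 J.
Q = ΔU + W = -10600 J.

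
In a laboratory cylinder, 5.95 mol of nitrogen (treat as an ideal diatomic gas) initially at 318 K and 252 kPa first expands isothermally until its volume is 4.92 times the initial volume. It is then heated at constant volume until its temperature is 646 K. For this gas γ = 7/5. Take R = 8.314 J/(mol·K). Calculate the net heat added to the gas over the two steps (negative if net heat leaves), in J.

65600 J

V₁ = nRT₁/P₁ = 5.95×8.314×318/252 = 62.4 L.
Step 1 — Isothermal: T stays 318 K; PV = const ⇒ V₂ = 307 L, P₂ = 51.2 kPa.
ΔU = 0 (ideal gas, T constant).
W = nRT ln(V₂/V₁) = 5.95×8.314×318×ln(4.92) = 25100 J.
Q = ΔU + W = 25100 J.
State after step 1: P = 51.2 kPa, V = 307 L, T = 318 K.
Step 2 — Isochoric: V stays 307 L; P/T = const ⇒ T₂ = 646 K, P₂ = 104 kPa.
W = 0 (no volume change).
ΔU = nCvΔT = 5.95×20.8×(646−318) = 40600 J.
Q = ΔU = 40600 J.
Net over both steps: W = 25100 J, Q = 65600 J, ΔU = 40600 J.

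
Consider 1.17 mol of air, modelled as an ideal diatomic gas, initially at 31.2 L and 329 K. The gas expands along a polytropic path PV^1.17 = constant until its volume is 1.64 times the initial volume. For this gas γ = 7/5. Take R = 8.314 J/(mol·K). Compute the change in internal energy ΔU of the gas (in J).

-645 J

P₁ = nRT₁/V₁ = 1.17×8.314×329/31.2 = 103 kPa.
Polytropic n=1.17: T₂ = T₁(V₁/V₂)^(n−1) = 329×(0.610)^0.17 = 302 K; P₂ = P₁(V₁/V₂)^n = 57.5 kPa.
For an ideal gas ΔU = nCvΔT with Cv = (5/2)R = 20.8 J/(mol·K).
ΔU = 1.17×20.8×(302−329) = -645 J.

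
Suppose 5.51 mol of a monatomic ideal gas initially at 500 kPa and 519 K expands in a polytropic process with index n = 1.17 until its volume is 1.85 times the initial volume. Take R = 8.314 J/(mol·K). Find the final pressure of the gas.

243 kPa

V₁ = nRT₁/P₁ = 5.51×8.314×519/500 = 47.6 L.
Polytropic n=1.17: T₂ = T₁(V₁/V₂)^(n−1) = 519×(0.541)^0.17 = 467 K; P₂ = P₁(V₁/V₂)^n = 243 kPa.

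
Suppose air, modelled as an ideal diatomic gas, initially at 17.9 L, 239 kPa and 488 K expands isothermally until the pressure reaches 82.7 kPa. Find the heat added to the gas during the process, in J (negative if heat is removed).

4540 J

n = P₁V₁/(RT₁) = 239×17.9/(8.314×488) = 1.05 mol.
Isothermal: T stays 488 K; PV = const ⇒ V₂ = 51.7 L, P₂ = 82.7 kPa.
ΔU = 0 (ideal gas, T constant).
W = nRT ln(V₂/V₁) = 1.05×8.314×488×ln(2.89) = 4540 J.
Q = ΔU + W = 4540 J.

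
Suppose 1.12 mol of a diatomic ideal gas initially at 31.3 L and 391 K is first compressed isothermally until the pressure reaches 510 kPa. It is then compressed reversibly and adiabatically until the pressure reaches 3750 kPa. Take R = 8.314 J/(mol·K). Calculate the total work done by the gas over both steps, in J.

P₁ = nRT₁/V₁ = 1.12×8.314×391/31.3 = 116 kPa.
Step 1 — Isothermal: T stays 391 K; PV = const ⇒ V₂ = 7.14 L, P₂ = 510 kPa.
ΔU = 0 (ideal gas, T constant).
W = nRT ln(V₂/V₁) = 1.12×8.314×391×ln(0.228) = -5380 J.
Q = ΔU + W = -5380 J.
State after step 1: P = 510 kPa, V = 7.14 L, T = 391 K.
Step 2 — Adiabatic: T₂/T₁ = (P₂/P₁)^((γ−1)/γ) ⇒ T₂ = 391×(7.35)^0.286 = 691 K; V₂ = 1.72 L.
ΔU = nCvΔT = 1.12×20.8×(691−391) = 6990 J.
Q = 0 for an adiabatic process, so W = −ΔU = -6990 J.
Net over both steps: W = -12400 J, Q = -5380 J, ΔU = 6990 J.

-12400 J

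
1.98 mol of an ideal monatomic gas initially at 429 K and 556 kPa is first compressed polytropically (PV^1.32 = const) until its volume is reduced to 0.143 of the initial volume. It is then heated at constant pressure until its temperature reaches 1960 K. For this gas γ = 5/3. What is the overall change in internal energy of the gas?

37800 J

V₁ = nRT₁/P₁ = 1.98×8.314×429/556 = 12.7 L.
Step 1 — Polytropic n=1.32: T₂ = T₁(V₁/V₂)^(n−1) = 429×(6.99)^0.32 = 799 K; P₂ = P₁(V₁/V₂)^n = 7240 kPa.
W = (P₁V₁−P₂V₂)/(n−1) = (556×12.7−7240×1.82)/0.32 = -19100 J.
ΔU = nCvΔT = 1.98×12.5×(799−429) = 9150 J.
Q = ΔU + W = -9910 J.
State after step 1: P = 7240 kPa, V = 1.82 L, T = 799 K.
Step 2 — Isobaric: P stays 7240 kPa; V/T = const ⇒ T₂ = 1960 K, V₂ = 4.45 L.
W = PΔV = 7240×(4.45−1.82) kPa·L = 19100 J.
ΔU = nCvΔT = 1.98×12.5×(1960−799) = 28700 J.
Q = ΔU + W = nCpΔT = 47800 J.
Net over both steps: W = 52.8 J, Q = 37900 J, ΔU = 37800 J.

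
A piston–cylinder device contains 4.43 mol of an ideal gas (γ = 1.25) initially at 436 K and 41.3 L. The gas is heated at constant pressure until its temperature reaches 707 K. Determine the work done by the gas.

9980 J

P₁ = nRT₁/V₁ = 4.43×8.314×436/41.3 = 389 kPa.
Isobaric: P stays 389 kPa; V/T = const ⇒ T₂ = 707 K, V₂ = 67.0 L.
W = PΔV = 389×(67.0−41.3) kPa·L = 9980 J.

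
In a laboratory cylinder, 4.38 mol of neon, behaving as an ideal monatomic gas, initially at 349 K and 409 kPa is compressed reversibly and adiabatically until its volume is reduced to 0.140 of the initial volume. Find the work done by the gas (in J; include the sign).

V₁ = nRT₁/P₁ = 4.38×8.314×349/409 = 31.1 L.
Adiabatic: TV^(γ−1) = const ⇒ T₂ = 349×(7.14)^0.667 = 1290 K; PV^γ = const ⇒ P₂ = 10800 kPa.
ΔU = nCvΔT = 4.38×12.5×(1290−349) = 51600 J.
Q = 0 for an adiabatic process, so W = −ΔU = -51600 J.

-51600 J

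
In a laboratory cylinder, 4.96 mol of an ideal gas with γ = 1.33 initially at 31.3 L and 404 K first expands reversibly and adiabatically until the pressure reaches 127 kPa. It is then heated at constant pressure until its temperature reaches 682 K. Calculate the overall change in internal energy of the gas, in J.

34700 J

P₁ = nRT₁/V₁ = 4.96×8.314×404/31.3 = 532 kPa.
Step 1 — Adiabatic: T₂/T₁ = (P₂/P₁)^((γ−1)/γ) ⇒ T₂ = 404×(0.239)^0.248 = 283 K; V₂ = 91.9 L.
ΔU = nCvΔT = 4.96×25.2×(283−404) = -15100 J.
Q = 0 for an adiabatic process, so W = −ΔU = 15100 J.
State after step 1: P = 127 kPa, V = 91.9 L, T = 283 K.
Step 2 — Isobaric: P stays 127 kPa; V/T = const ⇒ T₂ = 682 K, V₂ = 221 L.
W = PΔV = 127×(221−91.9) kPa·L = 16400 J.
ΔU = nCvΔT = 4.96×25.2×(682−283) = 49800 J.
Q = ΔU + W = nCpΔT = 66300 J.
Net over both steps: W = 31600 J, Q = 66300 J, ΔU = 34700 J.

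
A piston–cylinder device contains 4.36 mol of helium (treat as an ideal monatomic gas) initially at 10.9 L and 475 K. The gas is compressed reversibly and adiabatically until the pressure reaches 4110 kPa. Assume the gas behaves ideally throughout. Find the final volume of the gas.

P₁ = nRT₁/V₁ = 4.36×8.314×475/10.9 = 1580 kPa.
Adiabatic: T₂/T₁ = (P₂/P₁)^((γ−1)/γ) ⇒ T₂ = 475×(2.60)^0.400 = 696 K; V₂ = 6.14 L.

6.14 L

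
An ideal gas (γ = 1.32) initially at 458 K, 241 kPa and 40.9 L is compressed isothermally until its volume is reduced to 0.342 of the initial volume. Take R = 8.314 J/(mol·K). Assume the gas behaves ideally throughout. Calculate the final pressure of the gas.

705 kPa

Isothermal: T stays 458 K; PV = const ⇒ V₂ = 14.0 L, P₂ = 705 kPa.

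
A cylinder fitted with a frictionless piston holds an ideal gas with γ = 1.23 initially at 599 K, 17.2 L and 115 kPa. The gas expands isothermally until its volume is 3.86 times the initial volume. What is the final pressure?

29.8 kPa

Isothermal: T stays 599 K; PV = const ⇒ V₂ = 66.4 L, P₂ = 29.8 kPa.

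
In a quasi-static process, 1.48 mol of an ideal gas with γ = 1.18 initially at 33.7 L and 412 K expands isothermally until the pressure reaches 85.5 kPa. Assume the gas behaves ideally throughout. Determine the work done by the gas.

2860 J

P₁ = nRT₁/V₁ = 1.48×8.314×412/33.7 = 150 kPa.
Isothermal: T stays 412 K; PV = const ⇒ V₂ = 59.3 L, P₂ = 85.5 kPa.
W = nRT ln(V₂/V₁) = 1.48×8.314×412×ln(1.76) = 2860 J.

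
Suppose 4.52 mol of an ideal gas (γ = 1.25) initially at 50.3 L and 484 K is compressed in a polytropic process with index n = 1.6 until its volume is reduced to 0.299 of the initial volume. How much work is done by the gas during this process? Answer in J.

-32200 J

P₁ = nRT₁/V₁ = 4.52×8.314×484/50.3 = 362 kPa.
Polytropic n=1.6: T₂ = T₁(V₁/V₂)^(n−1) = 484×(3.34)^0.60 = 999 K; P₂ = P₁(V₁/V₂)^n = 2500 kPa.
W = (P₁V₁−P₂V₂)/(n−1) = (362×50.3−2500×15.0)/0.60 = -32200 J.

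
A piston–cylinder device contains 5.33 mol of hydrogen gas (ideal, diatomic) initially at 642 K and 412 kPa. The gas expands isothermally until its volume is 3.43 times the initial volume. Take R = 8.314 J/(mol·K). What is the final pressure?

V₁ = nRT₁/P₁ = 5.33×8.314×642/412 = 69.1 L.
Isothermal: T stays 642 K; PV = const ⇒ V₂ = 237 L, P₂ = 120 kPa.

120 kPa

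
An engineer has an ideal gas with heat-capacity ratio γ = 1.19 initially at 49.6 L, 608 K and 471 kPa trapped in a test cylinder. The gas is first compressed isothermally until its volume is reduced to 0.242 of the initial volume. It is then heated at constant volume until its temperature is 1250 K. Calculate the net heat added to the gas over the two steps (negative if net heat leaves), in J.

96700 J

n = P₁V₁/(RT₁) = 471×49.6/(8.314×608) = 4.62 mol.
Step 1 — Isothermal: T stays 608 K; PV = const ⇒ V₂ = 12.0 L, P₂ = 1950 kPa.
ΔU = 0 (ideal gas, T constant).
W = nRT ln(V₂/V₁) = 4.62×8.314×608×ln(0.242) = -33100 J.
Q = ΔU + W = -33100 J.
State after step 1: P = 1950 kPa, V = 12.0 L, T = 608 K.
Step 2 — Isochoric: V stays 12.0 L; P/T = const ⇒ T₂ = 1250 K, P₂ = 4000 kPa.
W = 0 (no volume change).
ΔU = nCvΔT = 4.62×43.8×(1250−608) = 130000 J.
Q = ΔU = 130000 J.
Net over both steps: W = -33100 J, Q = 96700 J, ΔU = 130000 J.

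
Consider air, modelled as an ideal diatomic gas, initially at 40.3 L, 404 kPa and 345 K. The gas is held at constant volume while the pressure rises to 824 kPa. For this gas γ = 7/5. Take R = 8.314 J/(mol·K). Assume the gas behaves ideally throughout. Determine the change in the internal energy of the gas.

42300 J

n = P₁V₁/(RT₁) = 404×40.3/(8.314×345) = 5.68 mol.
Isochoric: V stays 40.3 L; P/T = const ⇒ T₂ = 704 K, P₂ = 824 kPa.
For an ideal gas ΔU = nCvΔT with Cv = (5/2)R = 20.8 J/(mol·K).
ΔU = 5.68×20.8×(704−345) = 42300 J.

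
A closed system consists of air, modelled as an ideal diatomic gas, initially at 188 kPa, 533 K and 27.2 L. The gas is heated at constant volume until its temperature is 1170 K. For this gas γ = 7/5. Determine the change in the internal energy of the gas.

15300 J

n = P₁V₁/(RT₁) = 188×27.2/(8.314×533) = 1.15 mol.
Isochoric: V stays 27.2 L; P/T = const ⇒ T₂ = 1170 K, P₂ = 413 kPa.
For an ideal gas ΔU = nCvΔT with Cv = (5/2)R = 20.8 J/(mol·K).
ΔU = 1.15×20.8×(1170−533) = 15300 J.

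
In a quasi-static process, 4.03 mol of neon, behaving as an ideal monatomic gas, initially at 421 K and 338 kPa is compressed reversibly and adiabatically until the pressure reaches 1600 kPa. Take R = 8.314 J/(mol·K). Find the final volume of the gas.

16.4 L

V₁ = nRT₁/P₁ = 4.03×8.314×421/338 = 41.7 L.
Adiabatic: T₂/T₁ = (P₂/P₁)^((γ−1)/γ) ⇒ T₂ = 421×(4.73)^0.400 = 784 K; V₂ = 16.4 L.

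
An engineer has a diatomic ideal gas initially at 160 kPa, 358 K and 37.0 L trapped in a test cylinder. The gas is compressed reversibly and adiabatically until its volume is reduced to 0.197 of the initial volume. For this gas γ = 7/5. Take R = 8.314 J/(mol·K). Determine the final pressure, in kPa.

Adiabatic: TV^(γ−1) = const ⇒ T₂ = 358×(5.08)^0.400 = 686 K; PV^γ = const ⇒ P₂ = 1560 kPa.

1560 kPa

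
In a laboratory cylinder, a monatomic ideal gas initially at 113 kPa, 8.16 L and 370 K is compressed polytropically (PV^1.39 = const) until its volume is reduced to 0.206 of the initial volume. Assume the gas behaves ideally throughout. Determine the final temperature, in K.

685 K

Polytropic n=1.39: T₂ = T₁(V₁/V₂)^(n−1) = 370×(4.85)^0.39 = 685 K; P₂ = P₁(V₁/V₂)^n = 1020 kPa.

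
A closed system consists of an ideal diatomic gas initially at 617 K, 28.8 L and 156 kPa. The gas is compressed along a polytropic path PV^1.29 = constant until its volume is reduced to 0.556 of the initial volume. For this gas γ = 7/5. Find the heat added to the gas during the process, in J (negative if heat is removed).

-791 J

n = P₁V₁/(RT₁) = 156×28.8/(8.314×617) = 0.876 mol.
Polytropic n=1.29: T₂ = T₁(V₁/V₂)^(n−1) = 617×(1.80)^0.29 = 731 K; P₂ = P₁(V₁/V₂)^n = 333 kPa.
W = (P₁V₁−P₂V₂)/(n−1) = (156×28.8−333×16.0)/0.29 = -2870 J.
ΔU = nCvΔT = 0.876×20.8×(731−617) = 2080 J.
Q = ΔU + W = -791 J.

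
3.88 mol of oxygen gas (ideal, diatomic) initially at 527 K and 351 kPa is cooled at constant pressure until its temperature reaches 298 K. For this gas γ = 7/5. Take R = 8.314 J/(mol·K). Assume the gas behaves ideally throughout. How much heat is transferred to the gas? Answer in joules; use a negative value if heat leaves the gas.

V₁ = nRT₁/P₁ = 3.88×8.314×527/351 = 48.4 L.
Isobaric: P stays 351 kPa; V/T = const ⇒ T₂ = 298 K, V₂ = 27.4 L.
W = PΔV = 351×(27.4−48.4) kPa·L = -7390 J.
ΔU = nCvΔT = 3.88×20.8×(298−527) = -18500 J.
Q = ΔU + W = nCpΔT = -25900 J.

-25900 J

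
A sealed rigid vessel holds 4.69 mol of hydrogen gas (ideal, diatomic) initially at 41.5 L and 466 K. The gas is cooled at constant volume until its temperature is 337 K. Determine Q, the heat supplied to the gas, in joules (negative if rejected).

-12600 J

P₁ = nRT₁/V₁ = 4.69×8.314×466/41.5 = 438 kPa.
Isochoric: V stays 41.5 L; P/T = const ⇒ T₂ = 337 K, P₂ = 317 kPa.
W = 0 (no volume change).
ΔU = nCvΔT = 4.69×20.8×(337−466) = -12600 J.
Q = ΔU = -12600 J.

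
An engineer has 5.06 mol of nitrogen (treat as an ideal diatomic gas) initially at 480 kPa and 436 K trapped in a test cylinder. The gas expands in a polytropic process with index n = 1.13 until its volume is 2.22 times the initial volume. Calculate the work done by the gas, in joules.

V₁ = nRT₁/P₁ = 5.06×8.314×436/480 = 38.2 L.
Polytropic n=1.13: T₂ = T₁(V₁/V₂)^(n−1) = 436×(0.450)^0.13 = 393 K; P₂ = P₁(V₁/V₂)^n = 195 kPa.
W = (P₁V₁−P₂V₂)/(n−1) = (480×38.2−195×84.8)/0.13 = 13900 J.

13900 J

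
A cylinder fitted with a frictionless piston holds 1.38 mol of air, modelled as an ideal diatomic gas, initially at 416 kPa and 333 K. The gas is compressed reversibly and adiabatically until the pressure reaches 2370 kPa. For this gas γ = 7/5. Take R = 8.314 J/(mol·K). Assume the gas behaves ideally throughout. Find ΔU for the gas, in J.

6150 J

V₁ = nRT₁/P₁ = 1.38×8.314×333/416 = 9.18 L.
Adiabatic: T₂/T₁ = (P₂/P₁)^((γ−1)/γ) ⇒ T₂ = 333×(5.70)^0.286 = 547 K; V₂ = 2.65 L.
For an ideal gas ΔU = nCvΔT with Cv = (5/2)R = 20.8 J/(mol·K).
ΔU = 1.38×20.8×(547−333) = 6150 J.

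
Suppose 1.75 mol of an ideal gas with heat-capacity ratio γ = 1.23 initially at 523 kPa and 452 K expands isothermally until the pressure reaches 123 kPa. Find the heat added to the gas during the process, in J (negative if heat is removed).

V₁ = nRT₁/P₁ = 1.75×8.314×452/523 = 12.6 L.
Isothermal: T stays 452 K; PV = const ⇒ V₂ = 53.5 L, P₂ = 123 kPa.
ΔU = 0 (ideal gas, T constant).
W = nRT ln(V₂/V₁) = 1.75×8.314×452×ln(4.25) = 9520 J.
Q = ΔU + W = 9520 J.

9520 J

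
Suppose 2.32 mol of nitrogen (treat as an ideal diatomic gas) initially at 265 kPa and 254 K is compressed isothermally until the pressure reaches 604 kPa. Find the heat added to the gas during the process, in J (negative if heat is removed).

V₁ = nRT₁/P₁ = 2.32×8.314×254/265 = 18.5 L.
Isothermal: T stays 254 K; PV = const ⇒ V₂ = 8.11 L, P₂ = 604 kPa.
ΔU = 0 (ideal gas, T constant).
W = nRT ln(V₂/V₁) = 2.32×8.314×254×ln(0.439) = -4040 J.
Q = ΔU + W = -4040 J.

-4040 J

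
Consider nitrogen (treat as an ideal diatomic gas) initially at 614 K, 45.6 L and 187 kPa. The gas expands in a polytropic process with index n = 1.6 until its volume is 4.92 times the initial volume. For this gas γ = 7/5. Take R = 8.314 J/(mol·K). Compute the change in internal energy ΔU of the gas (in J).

n = P₁V₁/(RT₁) = 187×45.6/(8.314×614) = 1.67 mol.
Polytropic n=1.6: T₂ = T₁(V₁/V₂)^(n−1) = 614×(0.203)^0.60 = 236 K; P₂ = P₁(V₁/V₂)^n = 14.6 kPa.
For an ideal gas ΔU = nCvΔT with Cv = (5/2)R = 20.8 J/(mol·K).
ΔU = 1.67×20.8×(236−614) = -13100 J.

-13100 J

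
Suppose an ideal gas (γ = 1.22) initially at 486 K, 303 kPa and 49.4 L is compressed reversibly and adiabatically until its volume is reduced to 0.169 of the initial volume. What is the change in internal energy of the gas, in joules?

32600 J

n = P₁V₁/(RT₁) = 303×49.4/(8.314×486) = 3.70 mol.
Adiabatic: TV^(γ−1) = const ⇒ T₂ = 486×(5.92)^0.220 = 719 K; PV^γ = const ⇒ P₂ = 2650 kPa.
For an ideal gas ΔU = nCvΔT with Cv = R/(γ−1) = 37.8 J/(mol·K).
ΔU = 3.70×37.8×(719−486) = 32600 J.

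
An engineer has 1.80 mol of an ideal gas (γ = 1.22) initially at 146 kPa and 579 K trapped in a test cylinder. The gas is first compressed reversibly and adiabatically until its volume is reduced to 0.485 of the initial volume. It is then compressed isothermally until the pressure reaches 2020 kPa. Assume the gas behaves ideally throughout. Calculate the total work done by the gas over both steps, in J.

-24500 J

V₁ = nRT₁/P₁ = 1.80×8.314×579/146 = 59.3 L.
Step 1 — Adiabatic: TV^(γ−1) = const ⇒ T₂ = 579×(2.06)^0.220 = 679 K; PV^γ = const ⇒ P₂ = 353 kPa.
ΔU = nCvΔT = 1.80×37.8×(679−579) = 6800 J.
Q = 0 for an adiabatic process, so W = −ΔU = -6800 J.
State after step 1: P = 353 kPa, V = 28.8 L, T = 679 K.
Step 2 — Isothermal: T stays 679 K; PV = const ⇒ V₂ = 5.03 L, P₂ = 2020 kPa.
ΔU = 0 (ideal gas, T constant).
W = nRT ln(V₂/V₁) = 1.80×8.314×679×ln(0.175) = -17700 J.
Q = ΔU + W = -17700 J.
Net over both steps: W = -24500 J, Q = -17700 J, ΔU = 6800 J.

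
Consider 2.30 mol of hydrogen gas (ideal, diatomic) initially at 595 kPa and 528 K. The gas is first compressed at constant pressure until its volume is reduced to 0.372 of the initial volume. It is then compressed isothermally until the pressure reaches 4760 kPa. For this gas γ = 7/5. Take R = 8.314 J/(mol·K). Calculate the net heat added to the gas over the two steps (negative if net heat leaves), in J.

V₁ = nRT₁/P₁ = 2.30×8.314×528/595 = 17.0 L.
Step 1 — Isobaric: P stays 595 kPa; V/T = const ⇒ T₂ = 196 K, V₂ = 6.31 L.
W = PΔV = 595×(6.31−17.0) kPa·L = -6340 J.
ΔU = nCvΔT = 2.30×20.8×(196−528) = -15900 J.
Q = ΔU + W = nCpΔT = -22200 J.
State after step 1: P = 595 kPa, V = 6.31 L, T = 196 K.
Step 2 — Isothermal: T stays 196 K; PV = const ⇒ V₂ = 0.789 L, P₂ = 4760 kPa.
ΔU = 0 (ideal gas, T constant).
W = nRT ln(V₂/V₁) = 2.30×8.314×196×ln(0.125) = -7810 J.
Q = ΔU + W = -7810 J.
Net over both steps: W = -14200 J, Q = -30000 J, ΔU = -15900 J.

-30000 J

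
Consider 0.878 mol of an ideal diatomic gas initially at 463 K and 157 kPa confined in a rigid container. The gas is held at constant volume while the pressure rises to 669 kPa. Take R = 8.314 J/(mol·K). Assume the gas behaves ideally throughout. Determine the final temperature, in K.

1970 K

V₁ = nRT₁/P₁ = 0.878×8.314×463/157 = 21.5 L.
Isochoric: V stays 21.5 L; P/T = const ⇒ T₂ = 1970 K, P₂ = 669 kPa.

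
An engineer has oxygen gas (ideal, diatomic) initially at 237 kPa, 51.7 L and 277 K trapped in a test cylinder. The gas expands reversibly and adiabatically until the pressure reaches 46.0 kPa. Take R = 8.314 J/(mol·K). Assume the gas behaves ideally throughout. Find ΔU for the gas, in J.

-11500 J

n = P₁V₁/(RT₁) = 237×51.7/(8.314×277) = 5.32 mol.
Adiabatic: T₂/T₁ = (P₂/P₁)^((γ−1)/γ) ⇒ T₂ = 277×(0.194)^0.286 = 173 K; V₂ = 167 L.
For an ideal gas ΔU = nCvΔT with Cv = (5/2)R = 20.8 J/(mol·K).
ΔU = 5.32×20.8×(173−277) = -11500 J.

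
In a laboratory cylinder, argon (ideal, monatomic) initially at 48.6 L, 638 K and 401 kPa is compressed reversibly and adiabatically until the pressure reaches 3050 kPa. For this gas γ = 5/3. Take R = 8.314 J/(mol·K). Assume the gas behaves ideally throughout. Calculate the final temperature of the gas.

1440 K

Adiabatic: T₂/T₁ = (P₂/P₁)^((γ−1)/γ) ⇒ T₂ = 638×(7.61)^0.400 = 1440 K; V₂ = 14.4 L.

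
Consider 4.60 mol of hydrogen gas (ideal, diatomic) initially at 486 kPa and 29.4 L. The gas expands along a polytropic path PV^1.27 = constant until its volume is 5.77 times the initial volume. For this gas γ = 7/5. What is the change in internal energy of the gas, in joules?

-13500 J

T₁ = P₁V₁/(nR) = 486×29.4/(4.60×8.314) = 374 K.
Polytropic n=1.27: T₂ = T₁(V₁/V₂)^(n−1) = 374×(0.173)^0.27 = 233 K; P₂ = P₁(V₁/V₂)^n = 52.5 kPa.
For an ideal gas ΔU = nCvΔT with Cv = (5/2)R = 20.8 J/(mol·K).
ΔU = 4.60×20.8×(233−374) = -13500 J.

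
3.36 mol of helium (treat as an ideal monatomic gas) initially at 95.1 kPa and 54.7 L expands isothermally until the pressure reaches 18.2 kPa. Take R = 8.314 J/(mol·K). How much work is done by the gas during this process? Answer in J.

T₁ = P₁V₁/(nR) = 95.1×54.7/(3.36×8.314) = 186 K.
Isothermal: T stays 186 K; PV = const ⇒ V₂ = 286 L, P₂ = 18.2 kPa.
W = nRT ln(V₂/V₁) = 3.36×8.314×186×ln(5.23) = 8600 J.

8600 J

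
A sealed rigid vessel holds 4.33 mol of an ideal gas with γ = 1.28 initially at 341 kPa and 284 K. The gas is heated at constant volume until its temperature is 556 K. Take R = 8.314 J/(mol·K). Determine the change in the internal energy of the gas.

V₁ = nRT₁/P₁ = 4.33×8.314×284/341 = 30.0 L.
Isochoric: V stays 30.0 L; P/T = const ⇒ T₂ = 556 K, P₂ = 668 kPa.
For an ideal gas ΔU = nCvΔT with Cv = R/(γ−1) = 29.7 J/(mol·K).
ΔU = 4.33×29.7×(556−284) = 35000 J.

35000 J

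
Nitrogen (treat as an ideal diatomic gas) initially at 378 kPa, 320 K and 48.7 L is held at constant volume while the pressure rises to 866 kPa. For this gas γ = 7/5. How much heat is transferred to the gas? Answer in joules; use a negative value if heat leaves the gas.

59400 J

n = P₁V₁/(RT₁) = 378×48.7/(8.314×320) = 6.92 mol.
Isochoric: V stays 48.7 L; P/T = const ⇒ T₂ = 733 K, P₂ = 866 kPa.
W = 0 (no volume change).
ΔU = nCvΔT = 6.92×20.8×(733−320) = 59400 J.
Q = ΔU = 59400 J.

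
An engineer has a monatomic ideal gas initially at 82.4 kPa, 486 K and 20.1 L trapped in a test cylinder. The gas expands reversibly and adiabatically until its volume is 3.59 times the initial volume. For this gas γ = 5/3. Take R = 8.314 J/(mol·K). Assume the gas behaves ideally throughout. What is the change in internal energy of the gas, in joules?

-1420 J

n = P₁V₁/(RT₁) = 82.4×20.1/(8.314×486) = 0.410 mol.
Adiabatic: TV^(γ−1) = const ⇒ T₂ = 486×(0.279)^0.667 = 207 K; PV^γ = const ⇒ P₂ = 9.79 kPa.
For an ideal gas ΔU = nCvΔT with Cv = (3/2)R = 12.5 J/(mol·K).
ΔU = 0.410×12.5×(207−486) = -1420 J.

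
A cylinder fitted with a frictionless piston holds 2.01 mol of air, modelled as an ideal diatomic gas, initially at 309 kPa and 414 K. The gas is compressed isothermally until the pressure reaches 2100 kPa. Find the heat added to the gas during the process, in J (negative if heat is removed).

-13300 J

V₁ = nRT₁/P₁ = 2.01×8.314×414/309 = 22.4 L.
Isothermal: T stays 414 K; PV = const ⇒ V₂ = 3.29 L, P₂ = 2100 kPa.
ΔU = 0 (ideal gas, T constant).
W = nRT ln(V₂/V₁) = 2.01×8.314×414×ln(0.147) = -13300 J.
Q = ΔU + W = -13300 J.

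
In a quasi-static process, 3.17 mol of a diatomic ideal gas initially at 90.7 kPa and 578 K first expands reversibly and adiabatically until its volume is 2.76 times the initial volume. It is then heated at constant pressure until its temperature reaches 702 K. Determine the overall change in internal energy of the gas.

8170 J

V₁ = nRT₁/P₁ = 3.17×8.314×578/90.7 = 168 L.
Step 1 — Adiabatic: TV^(γ−1) = const ⇒ T₂ = 578×(0.362)^0.400 = 385 K; PV^γ = const ⇒ P₂ = 21.9 kPa.
ΔU = nCvΔT = 3.17×20.8×(385−578) = -12700 J.
Q = 0 for an adiabatic process, so W = −ΔU = 12700 J.
State after step 1: P = 21.9 kPa, V = 464 L, T = 385 K.
Step 2 — Isobaric: P stays 21.9 kPa; V/T = const ⇒ T₂ = 702 K, V₂ = 845 L.
W = PΔV = 21.9×(845−464) kPa·L = 8350 J.
ΔU = nCvΔT = 3.17×20.8×(702−385) = 20900 J.
Q = ΔU + W = nCpΔT = 29200 J.
Net over both steps: W = 21100 J, Q = 29200 J, ΔU = 8170 J.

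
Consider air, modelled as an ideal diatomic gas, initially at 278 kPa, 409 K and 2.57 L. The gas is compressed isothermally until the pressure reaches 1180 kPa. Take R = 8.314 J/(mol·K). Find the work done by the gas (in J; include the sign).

-1030 J

n = P₁V₁/(RT₁) = 278×2.57/(8.314×409) = 0.210 mol.
Isothermal: T stays 409 K; PV = const ⇒ V₂ = 0.605 L, P₂ = 1180 kPa.
W = nRT ln(V₂/V₁) = 0.210×8.314×409×ln(0.236) = -1030 J.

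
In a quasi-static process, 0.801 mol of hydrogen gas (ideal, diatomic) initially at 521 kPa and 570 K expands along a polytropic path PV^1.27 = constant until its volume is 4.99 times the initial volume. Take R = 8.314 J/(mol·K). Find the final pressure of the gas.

67.6 kPa

V₁ = nRT₁/P₁ = 0.801×8.314×570/521 = 7.29 L.
Polytropic n=1.27: T₂ = T₁(V₁/V₂)^(n−1) = 570×(0.200)^0.27 = 369 K; P₂ = P₁(V₁/V₂)^n = 67.6 kPa.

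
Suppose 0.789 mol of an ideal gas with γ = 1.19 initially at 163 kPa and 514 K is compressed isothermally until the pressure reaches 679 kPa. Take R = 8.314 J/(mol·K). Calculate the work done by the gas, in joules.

-4810 J

V₁ = nRT₁/P₁ = 0.789×8.314×514/163 = 20.7 L.
Isothermal: T stays 514 K; PV = const ⇒ V₂ = 4.97 L, P₂ = 679 kPa.
W = nRT ln(V₂/V₁) = 0.789×8.314×514×ln(0.240) = -4810 J.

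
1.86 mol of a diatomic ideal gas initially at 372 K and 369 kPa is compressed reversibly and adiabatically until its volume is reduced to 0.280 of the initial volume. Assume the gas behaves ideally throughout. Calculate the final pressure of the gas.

V₁ = nRT₁/P₁ = 1.86×8.314×372/369 = 15.6 L.
Adiabatic: TV^(γ−1) = const ⇒ T₂ = 372×(3.57)^0.400 = 619 K; PV^γ = const ⇒ P₂ = 2190 kPa.

2190 kPa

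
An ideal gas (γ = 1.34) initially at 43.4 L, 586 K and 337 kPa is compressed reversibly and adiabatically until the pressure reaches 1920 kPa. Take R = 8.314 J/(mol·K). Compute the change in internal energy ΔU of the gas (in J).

n = P₁V₁/(RT₁) = 337×43.4/(8.314×586) = 3.00 mol.
Adiabatic: T₂/T₁ = (P₂/P₁)^((γ−1)/γ) ⇒ T₂ = 586×(5.70)^0.254 = 911 K; V₂ = 11.8 L.
For an ideal gas ΔU = nCvΔT with Cv = R/(γ−1) = 24.5 J/(mol·K).
ΔU = 3.00×24.5×(911−586) = 23900 J.

23900 J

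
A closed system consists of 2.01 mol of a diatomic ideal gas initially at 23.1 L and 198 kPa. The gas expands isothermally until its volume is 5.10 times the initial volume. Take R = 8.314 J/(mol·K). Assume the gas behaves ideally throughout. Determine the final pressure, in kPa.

T₁ = P₁V₁/(nR) = 198×23.1/(2.01×8.314) = 274 K.
Isothermal: T stays 274 K; PV = const ⇒ V₂ = 118 L, P₂ = 38.8 kPa.

38.8 kPa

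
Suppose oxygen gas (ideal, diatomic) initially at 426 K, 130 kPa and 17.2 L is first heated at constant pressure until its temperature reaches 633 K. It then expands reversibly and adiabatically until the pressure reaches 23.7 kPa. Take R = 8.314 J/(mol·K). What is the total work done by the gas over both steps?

n = P₁V₁/(RT₁) = 130×17.2/(8.314×426) = 0.631 mol.
Step 1 — Isobaric: P stays 130 kPa; V/T = const ⇒ T₂ = 633 K, V₂ = 25.6 L.
W = PΔV = 130×(25.6−17.2) kPa·L = 1090 J.
ΔU = nCvΔT = 0.631×20.8×(633−426) = 2720 J.
Q = ΔU + W = nCpΔT = 3800 J.
State after step 1: P = 130 kPa, V = 25.6 L, T = 633 K.
Step 2 — Adiabatic: T₂/T₁ = (P₂/P₁)^((γ−1)/γ) ⇒ T₂ = 633×(0.182)^0.286 = 389 K; V₂ = 86.2 L.
ΔU = nCvΔT = 0.631×20.8×(389−633) = -3200 J.
Q = 0 for an adiabatic process, so W = −ΔU = 3200 J.
Net over both steps: W = 4290 J, Q = 3800 J, ΔU = -483 J.

4290 J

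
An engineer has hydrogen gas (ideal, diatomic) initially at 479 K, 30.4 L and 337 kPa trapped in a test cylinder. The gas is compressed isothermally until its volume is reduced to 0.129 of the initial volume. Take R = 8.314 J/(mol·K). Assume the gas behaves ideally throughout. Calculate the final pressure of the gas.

2610 kPa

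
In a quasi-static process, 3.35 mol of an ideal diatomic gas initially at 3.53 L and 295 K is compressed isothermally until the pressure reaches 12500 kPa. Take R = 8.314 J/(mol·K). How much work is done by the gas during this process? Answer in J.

-13800 J

P₁ = nRT₁/V₁ = 3.35×8.314×295/3.53 = 2330 kPa.
Isothermal: T stays 295 K; PV = const ⇒ V₂ = 0.657 L, P₂ = 12500 kPa.
W = nRT ln(V₂/V₁) = 3.35×8.314×295×ln(0.186) = -13800 J.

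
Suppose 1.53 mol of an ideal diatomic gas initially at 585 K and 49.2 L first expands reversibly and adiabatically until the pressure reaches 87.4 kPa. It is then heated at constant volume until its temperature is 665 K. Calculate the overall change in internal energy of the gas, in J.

2540 J

P₁ = nRT₁/V₁ = 1.53×8.314×585/49.2 = 151 kPa.
Step 1 — Adiabatic: T₂/T₁ = (P₂/P₁)^((γ−1)/γ) ⇒ T₂ = 585×(0.578)^0.286 = 500 K; V₂ = 72.8 L.
ΔU = nCvΔT = 1.53×20.8×(500−585) = -2700 J.
Q = 0 for an adiabatic process, so W = −ΔU = 2700 J.
State after step 1: P = 87.4 kPa, V = 72.8 L, T = 500 K.
Step 2 — Isochoric: V stays 72.8 L; P/T = const ⇒ T₂ = 665 K, P₂ = 116 kPa.
W = 0 (no volume change).
ΔU = nCvΔT = 1.53×20.8×(665−500) = 5240 J.
Q = ΔU = 5240 J.
Net over both steps: W = 2700 J, Q = 5240 J, ΔU = 2540 J.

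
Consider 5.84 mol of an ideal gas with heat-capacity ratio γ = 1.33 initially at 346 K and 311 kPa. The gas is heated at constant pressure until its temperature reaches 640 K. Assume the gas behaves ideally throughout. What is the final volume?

V₁ = nRT₁/P₁ = 5.84×8.314×346/311 = 54.0 L.
Isobaric: P stays 311 kPa; V/T = const ⇒ T₂ = 640 K, V₂ = 99.9 L.

99.9 L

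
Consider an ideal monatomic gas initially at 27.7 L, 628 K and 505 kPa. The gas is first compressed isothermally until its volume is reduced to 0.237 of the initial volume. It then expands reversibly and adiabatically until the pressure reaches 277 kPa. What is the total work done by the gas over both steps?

n = P₁V₁/(RT₁) = 505×27.7/(8.314×628) = 2.68 mol.
Step 1 — Isothermal: T stays 628 K; PV = const ⇒ V₂ = 6.56 L, P₂ = 2130 kPa.
ΔU = 0 (ideal gas, T constant).
W = nRT ln(V₂/V₁) = 2.68×8.314×628×ln(0.237) = -20100 J.
Q = ΔU + W = -20100 J.
State after step 1: P = 2130 kPa, V = 6.56 L, T = 628 K.
Step 2 — Adiabatic: T₂/T₁ = (P₂/P₁)^((γ−1)/γ) ⇒ T₂ = 628×(0.130)^0.400 = 278 K; V₂ = 22.3 L.
ΔU = nCvΔT = 2.68×12.5×(278−628) = -11700 J.
Q = 0 for an adiabatic process, so W = −ΔU = 11700 J.
Net over both steps: W = -8430 J, Q = -20100 J, ΔU = -11700 J.

-8430 J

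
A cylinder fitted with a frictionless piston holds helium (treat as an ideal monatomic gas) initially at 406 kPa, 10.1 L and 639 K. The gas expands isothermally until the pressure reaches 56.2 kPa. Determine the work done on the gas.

n = P₁V₁/(RT₁) = 406×10.1/(8.314×639) = 0.772 mol.
Isothermal: T stays 639 K; PV = const ⇒ V₂ = 73.0 L, P₂ = 56.2 kPa.
W = nRT ln(V₂/V₁) = 0.772×8.314×639×ln(7.22) = 8110 J.
Work done on the gas = −W_by = -8110 J.

-8110 J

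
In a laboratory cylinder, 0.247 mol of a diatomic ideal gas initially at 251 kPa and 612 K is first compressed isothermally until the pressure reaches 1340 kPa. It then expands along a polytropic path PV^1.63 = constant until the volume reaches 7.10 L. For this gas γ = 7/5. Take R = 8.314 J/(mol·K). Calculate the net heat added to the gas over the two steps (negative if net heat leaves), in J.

V₁ = nRT₁/P₁ = 0.247×8.314×612/251 = 5.01 L.
Step 1 — Isothermal: T stays 612 K; PV = const ⇒ V₂ = 0.938 L, P₂ = 1340 kPa.
ΔU = 0 (ideal gas, T constant).
W = nRT ln(V₂/V₁) = 0.247×8.314×612×ln(0.187) = -2110 J.
Q = ΔU + W = -2110 J.
State after step 1: P = 1340 kPa, V = 0.938 L, T = 612 K.
Step 2 — Polytropic n=1.63: T₂ = T₁(V₁/V₂)^(n−1) = 612×(0.132)^0.63 = 171 K; P₂ = P₁(V₁/V₂)^n = 49.4 kPa.
W = (P₁V₁−P₂V₂)/(n−1) = (1340×0.938−49.4×7.10)/0.63 = 1440 J.
ΔU = nCvΔT = 0.247×20.8×(171−612) = -2260 J.
Q = ΔU + W = -827 J.
Net over both steps: W = -667 J, Q = -2930 J, ΔU = -2260 J.

-2930 J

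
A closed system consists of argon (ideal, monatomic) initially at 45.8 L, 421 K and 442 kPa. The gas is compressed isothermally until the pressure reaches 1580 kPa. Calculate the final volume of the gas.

Isothermal: T stays 421 K; PV = const ⇒ V₂ = 12.8 L, P₂ = 1580 kPa.

12.8 L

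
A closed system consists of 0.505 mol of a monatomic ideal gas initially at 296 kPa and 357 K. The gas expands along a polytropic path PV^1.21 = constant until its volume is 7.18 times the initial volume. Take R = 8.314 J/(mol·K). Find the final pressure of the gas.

27.3 kPa

V₁ = nRT₁/P₁ = 0.505×8.314×357/296 = 5.06 L.
Polytropic n=1.21: T₂ = T₁(V₁/V₂)^(n−1) = 357×(0.139)^0.21 = 236 K; P₂ = P₁(V₁/V₂)^n = 27.3 kPa.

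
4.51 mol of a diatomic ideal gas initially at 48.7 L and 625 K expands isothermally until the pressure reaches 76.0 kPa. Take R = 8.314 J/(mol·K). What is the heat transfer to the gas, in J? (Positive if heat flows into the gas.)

P₁ = nRT₁/V₁ = 4.51×8.314×625/48.7 = 481 kPa.
Isothermal: T stays 625 K; PV = const ⇒ V₂ = 308 L, P₂ = 76.0 kPa.
ΔU = 0 (ideal gas, T constant).
W = nRT ln(V₂/V₁) = 4.51×8.314×625×ln(6.33) = 43300 J.
Q = ΔU + W = 43300 J.

43300 J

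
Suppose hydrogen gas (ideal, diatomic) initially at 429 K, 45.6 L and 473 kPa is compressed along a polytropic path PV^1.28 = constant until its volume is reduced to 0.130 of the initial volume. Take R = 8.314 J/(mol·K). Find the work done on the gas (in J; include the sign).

n = P₁V₁/(RT₁) = 473×45.6/(8.314×429) = 6.05 mol.
Polytropic n=1.28: T₂ = T₁(V₁/V₂)^(n−1) = 429×(7.69)^0.28 = 760 K; P₂ = P₁(V₁/V₂)^n = 6440 kPa.
W = (P₁V₁−P₂V₂)/(n−1) = (473×45.6−6440×5.93)/0.28 = -59400 J.
Work done on the gas = −W_by = 59400 J.

59400 J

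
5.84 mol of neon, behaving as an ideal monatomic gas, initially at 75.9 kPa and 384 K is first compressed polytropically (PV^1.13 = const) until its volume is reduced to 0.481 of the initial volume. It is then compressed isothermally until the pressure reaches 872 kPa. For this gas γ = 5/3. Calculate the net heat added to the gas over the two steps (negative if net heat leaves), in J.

-44600 J

V₁ = nRT₁/P₁ = 5.84×8.314×384/75.9 = 246 L.
Step 1 — Polytropic n=1.13: T₂ = T₁(V₁/V₂)^(n−1) = 384×(2.08)^0.13 = 422 K; P₂ = P₁(V₁/V₂)^n = 174 kPa.
W = (P₁V₁−P₂V₂)/(n−1) = (75.9×246−174×118)/0.13 = -14300 J.
ΔU = nCvΔT = 5.84×12.5×(422−384) = 2790 J.
Q = ΔU + W = -11500 J.
State after step 1: P = 174 kPa, V = 118 L, T = 422 K.
Step 2 — Isothermal: T stays 422 K; PV = const ⇒ V₂ = 23.5 L, P₂ = 872 kPa.
ΔU = 0 (ideal gas, T constant).
W = nRT ln(V₂/V₁) = 5.84×8.314×422×ln(0.199) = -33100 J.
Q = ΔU + W = -33100 J.
Net over both steps: W = -47400 J, Q = -44600 J, ΔU = 2790 J.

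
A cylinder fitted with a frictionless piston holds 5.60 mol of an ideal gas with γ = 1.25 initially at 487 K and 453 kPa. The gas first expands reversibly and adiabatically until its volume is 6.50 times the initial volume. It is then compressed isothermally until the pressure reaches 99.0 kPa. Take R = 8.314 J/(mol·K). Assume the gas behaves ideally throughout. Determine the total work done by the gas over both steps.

V₁ = nRT₁/P₁ = 5.60×8.314×487/453 = 50.1 L.
Step 1 — Adiabatic: TV^(γ−1) = const ⇒ T₂ = 487×(0.154)^0.250 = 305 K; PV^γ = const ⇒ P₂ = 43.6 kPa.
ΔU = nCvΔT = 5.60×33.3×(305−487) = -33900 J.
Q = 0 for an adiabatic process, so W = −ΔU = 33900 J.
State after step 1: P = 43.6 kPa, V = 325 L, T = 305 K.
Step 2 — Isothermal: T stays 305 K; PV = const ⇒ V₂ = 143 L, P₂ = 99.0 kPa.
ΔU = 0 (ideal gas, T constant).
W = nRT ln(V₂/V₁) = 5.60×8.314×305×ln(0.441) = -11600 J.
Q = ΔU + W = -11600 J.
Net over both steps: W = 22300 J, Q = -11600 J, ΔU = -33900 J.

22300 J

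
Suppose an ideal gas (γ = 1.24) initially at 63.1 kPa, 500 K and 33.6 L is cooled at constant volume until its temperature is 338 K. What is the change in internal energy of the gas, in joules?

-2860 J

n = P₁V₁/(RT₁) = 63.1×33.6/(8.314×500) = 0.510 mol.
Isochoric: V stays 33.6 L; P/T = const ⇒ T₂ = 338 K, P₂ = 42.7 kPa.
For an ideal gas ΔU = nCvΔT with Cv = R/(γ−1) = 34.6 J/(mol·K).
ΔU = 0.510×34.6×(338−500) = -2860 J.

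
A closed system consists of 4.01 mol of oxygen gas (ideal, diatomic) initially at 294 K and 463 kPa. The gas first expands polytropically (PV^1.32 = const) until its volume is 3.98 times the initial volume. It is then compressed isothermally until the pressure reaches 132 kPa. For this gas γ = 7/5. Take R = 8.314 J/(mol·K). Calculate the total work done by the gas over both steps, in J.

V₁ = nRT₁/P₁ = 4.01×8.314×294/463 = 21.2 L.
Step 1 — Polytropic n=1.32: T₂ = T₁(V₁/V₂)^(n−1) = 294×(0.251)^0.32 = 189 K; P₂ = P₁(V₁/V₂)^n = 74.8 kPa.
W = (P₁V₁−P₂V₂)/(n−1) = (463×21.2−74.8×84.3)/0.32 = 10900 J.
ΔU = nCvΔT = 4.01×20.8×(189−294) = -8750 J.
Q = ΔU + W = 2190 J.
State after step 1: P = 74.8 kPa, V = 84.3 L, T = 189 K.
Step 2 — Isothermal: T stays 189 K; PV = const ⇒ V₂ = 47.7 L, P₂ = 132 kPa.
ΔU = 0 (ideal gas, T constant).
W = nRT ln(V₂/V₁) = 4.01×8.314×189×ln(0.566) = -3580 J.
Q = ΔU + W = -3580 J.
Net over both steps: W = 7360 J, Q = -1390 J, ΔU = -8750 J.

7360 J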